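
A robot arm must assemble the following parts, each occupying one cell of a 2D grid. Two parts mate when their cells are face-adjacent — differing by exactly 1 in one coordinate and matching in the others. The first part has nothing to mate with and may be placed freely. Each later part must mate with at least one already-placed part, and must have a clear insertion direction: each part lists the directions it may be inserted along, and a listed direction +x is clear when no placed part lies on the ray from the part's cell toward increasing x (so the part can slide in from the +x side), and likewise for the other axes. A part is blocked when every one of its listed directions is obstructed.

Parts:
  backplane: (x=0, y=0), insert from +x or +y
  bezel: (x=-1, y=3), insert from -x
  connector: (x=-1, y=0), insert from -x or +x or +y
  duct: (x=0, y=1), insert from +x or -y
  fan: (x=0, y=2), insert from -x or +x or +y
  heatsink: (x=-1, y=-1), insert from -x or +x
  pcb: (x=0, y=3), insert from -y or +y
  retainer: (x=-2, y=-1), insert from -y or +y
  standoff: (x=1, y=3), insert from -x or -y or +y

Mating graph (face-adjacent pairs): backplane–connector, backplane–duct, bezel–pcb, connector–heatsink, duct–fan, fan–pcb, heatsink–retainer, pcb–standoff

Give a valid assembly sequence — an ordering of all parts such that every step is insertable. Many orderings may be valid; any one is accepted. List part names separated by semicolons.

1. duct@(0, 1) [+x clear] — {duct}
2. backplane@(0, 0) [+x clear] — {backplane, duct}
3. connector@(-1, 0) [-x clear] — {backplane, connector, duct}
4. heatsink@(-1, -1) [-x clear] — {backplane, connector, duct, heatsink}
5. retainer@(-2, -1) [-y clear] — {backplane, connector, duct, heatsink, retainer}
6. fan@(0, 2) [-x clear] — {backplane, connector, duct, fan, heatsink, retainer}
7. pcb@(0, 3) [+y clear] — {backplane, connector, duct, fan, heatsink, pcb, retainer}
8. standoff@(1, 3) [-y clear] — {backplane, connector, duct, fan, heatsink, pcb, retainer, standoff}
9. bezel@(-1, 3) [-x clear] — {backplane, bezel, connector, duct, fan, heatsink, pcb, retainer, standoff}

duct; backplane; connector; heatsink; retainer; fan; pcb; standoff; bezel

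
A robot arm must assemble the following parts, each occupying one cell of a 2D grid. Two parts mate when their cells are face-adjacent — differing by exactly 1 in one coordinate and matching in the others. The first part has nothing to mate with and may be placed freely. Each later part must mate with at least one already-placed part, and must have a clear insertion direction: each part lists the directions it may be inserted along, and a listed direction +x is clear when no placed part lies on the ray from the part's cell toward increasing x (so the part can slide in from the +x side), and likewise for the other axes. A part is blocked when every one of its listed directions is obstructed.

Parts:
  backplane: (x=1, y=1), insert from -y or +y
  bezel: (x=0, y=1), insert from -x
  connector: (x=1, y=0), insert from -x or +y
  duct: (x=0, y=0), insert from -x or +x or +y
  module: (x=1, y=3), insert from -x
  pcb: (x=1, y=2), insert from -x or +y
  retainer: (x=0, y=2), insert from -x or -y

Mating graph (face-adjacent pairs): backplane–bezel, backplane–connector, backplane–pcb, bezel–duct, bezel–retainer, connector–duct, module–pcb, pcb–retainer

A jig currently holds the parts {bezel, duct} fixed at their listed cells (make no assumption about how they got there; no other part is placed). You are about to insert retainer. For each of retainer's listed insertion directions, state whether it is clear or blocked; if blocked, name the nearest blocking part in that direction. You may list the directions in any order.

-x: ray from retainer(0, 2) has no placed part ⇒ clear
-y: nearest on ray is bezel@(0, 1) ⇒ blocked

-x: clear; -y: blocked by bezel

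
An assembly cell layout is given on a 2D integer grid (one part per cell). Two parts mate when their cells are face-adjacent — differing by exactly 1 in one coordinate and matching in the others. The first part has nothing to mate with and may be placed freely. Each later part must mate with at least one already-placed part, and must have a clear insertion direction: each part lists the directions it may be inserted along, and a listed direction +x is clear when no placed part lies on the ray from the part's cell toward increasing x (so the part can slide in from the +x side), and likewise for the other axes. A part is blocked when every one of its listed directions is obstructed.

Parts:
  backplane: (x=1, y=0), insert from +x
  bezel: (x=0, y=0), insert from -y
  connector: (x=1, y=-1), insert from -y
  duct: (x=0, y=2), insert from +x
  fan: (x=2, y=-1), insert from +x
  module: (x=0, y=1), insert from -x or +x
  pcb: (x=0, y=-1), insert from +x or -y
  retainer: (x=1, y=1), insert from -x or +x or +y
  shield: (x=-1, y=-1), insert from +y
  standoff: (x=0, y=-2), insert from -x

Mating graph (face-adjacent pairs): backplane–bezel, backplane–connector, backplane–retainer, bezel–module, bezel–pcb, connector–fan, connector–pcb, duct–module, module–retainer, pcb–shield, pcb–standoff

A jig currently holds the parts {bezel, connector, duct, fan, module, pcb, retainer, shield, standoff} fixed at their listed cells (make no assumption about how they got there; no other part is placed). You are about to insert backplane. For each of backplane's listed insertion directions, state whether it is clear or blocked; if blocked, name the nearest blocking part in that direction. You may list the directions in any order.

+x: ray from backplane(1, 0) has no placed part ⇒ clear

+x: clear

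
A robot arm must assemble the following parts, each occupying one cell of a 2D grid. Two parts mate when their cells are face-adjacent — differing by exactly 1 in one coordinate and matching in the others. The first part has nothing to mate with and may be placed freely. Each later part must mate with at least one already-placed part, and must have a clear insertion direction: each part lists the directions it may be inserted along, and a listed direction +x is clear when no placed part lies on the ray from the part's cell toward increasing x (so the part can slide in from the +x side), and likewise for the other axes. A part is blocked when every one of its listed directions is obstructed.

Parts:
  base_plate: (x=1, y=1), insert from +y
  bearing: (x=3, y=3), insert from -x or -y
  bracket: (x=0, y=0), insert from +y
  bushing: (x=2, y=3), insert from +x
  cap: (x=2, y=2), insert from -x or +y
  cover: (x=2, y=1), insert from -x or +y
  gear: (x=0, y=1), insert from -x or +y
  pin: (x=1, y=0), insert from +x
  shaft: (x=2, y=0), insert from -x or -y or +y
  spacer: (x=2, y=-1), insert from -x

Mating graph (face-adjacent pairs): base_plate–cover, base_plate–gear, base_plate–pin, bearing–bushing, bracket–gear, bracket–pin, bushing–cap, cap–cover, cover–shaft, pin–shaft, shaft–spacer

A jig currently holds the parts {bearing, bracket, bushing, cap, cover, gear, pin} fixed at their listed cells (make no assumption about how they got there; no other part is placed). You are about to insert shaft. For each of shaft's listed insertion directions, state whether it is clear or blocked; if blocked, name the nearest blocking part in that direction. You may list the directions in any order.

+y: blocked by cover; -x: blocked by pin; -y: clear

-x: nearest on ray is pin@(1, 0) ⇒ blocked
-y: ray from shaft(2, 0) has no placed part ⇒ clear
+y: nearest on ray is cover@(2, 1) ⇒ blocked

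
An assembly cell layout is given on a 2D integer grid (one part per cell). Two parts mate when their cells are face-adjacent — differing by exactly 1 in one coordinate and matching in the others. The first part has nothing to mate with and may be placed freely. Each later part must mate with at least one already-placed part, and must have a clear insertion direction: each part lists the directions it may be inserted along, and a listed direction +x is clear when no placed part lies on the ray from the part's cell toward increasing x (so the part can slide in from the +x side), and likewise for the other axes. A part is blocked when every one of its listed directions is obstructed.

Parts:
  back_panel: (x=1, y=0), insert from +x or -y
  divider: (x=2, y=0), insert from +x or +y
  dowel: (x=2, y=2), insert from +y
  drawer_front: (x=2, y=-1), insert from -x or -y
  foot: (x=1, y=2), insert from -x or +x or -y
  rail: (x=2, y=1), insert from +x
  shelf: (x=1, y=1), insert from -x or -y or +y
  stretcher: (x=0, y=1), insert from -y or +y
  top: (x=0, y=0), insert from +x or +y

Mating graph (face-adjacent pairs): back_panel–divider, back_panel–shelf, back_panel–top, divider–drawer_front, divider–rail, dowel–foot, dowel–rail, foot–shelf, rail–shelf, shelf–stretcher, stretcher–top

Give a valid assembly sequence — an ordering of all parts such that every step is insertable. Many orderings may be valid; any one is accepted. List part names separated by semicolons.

stretcher; top; back_panel; divider; rail; dowel; drawer_front; shelf; foot

1. stretcher@(0, 1) [-y clear] — {stretcher}
2. top@(0, 0) [+x clear] — {stretcher, top}
3. back_panel@(1, 0) [+x clear] — {back_panel, stretcher, top}
4. divider@(2, 0) [+x clear] — {back_panel, divider, stretcher, top}
5. rail@(2, 1) [+x clear] — {back_panel, divider, rail, stretcher, top}
6. dowel@(2, 2) [+y clear] — {back_panel, divider, dowel, rail, stretcher, top}
7. drawer_front@(2, -1) [-x clear] — {back_panel, divider, dowel, drawer_front, rail, stretcher, top}
8. shelf@(1, 1) [+y clear] — {back_panel, divider, dowel, drawer_front, rail, shelf, stretcher, top}
9. foot@(1, 2) [-x clear] — {back_panel, divider, dowel, drawer_front, foot, rail, shelf, stretcher, top}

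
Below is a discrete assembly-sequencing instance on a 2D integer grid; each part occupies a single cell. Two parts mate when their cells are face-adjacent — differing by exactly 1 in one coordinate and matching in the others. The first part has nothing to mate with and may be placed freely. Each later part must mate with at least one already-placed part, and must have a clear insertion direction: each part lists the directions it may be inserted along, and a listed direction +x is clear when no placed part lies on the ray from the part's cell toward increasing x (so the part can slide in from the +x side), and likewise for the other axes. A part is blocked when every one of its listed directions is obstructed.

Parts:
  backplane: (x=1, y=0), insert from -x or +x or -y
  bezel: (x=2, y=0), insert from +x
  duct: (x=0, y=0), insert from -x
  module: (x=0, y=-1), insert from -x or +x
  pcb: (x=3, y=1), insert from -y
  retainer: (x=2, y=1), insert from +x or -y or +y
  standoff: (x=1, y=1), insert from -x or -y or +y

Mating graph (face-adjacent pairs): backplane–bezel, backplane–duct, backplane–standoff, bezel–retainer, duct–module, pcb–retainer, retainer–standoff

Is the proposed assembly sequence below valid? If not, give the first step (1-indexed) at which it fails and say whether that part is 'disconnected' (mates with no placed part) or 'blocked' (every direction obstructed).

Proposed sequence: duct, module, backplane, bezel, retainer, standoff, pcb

Valid

1. duct@(0, 0) [-x clear] — {duct}
2. module@(0, -1) [-x clear] — {duct, module}
3. backplane@(1, 0) [+x clear] — {backplane, duct, module}
4. bezel@(2, 0) [+x clear] — {backplane, bezel, duct, module}
5. retainer@(2, 1) [+x clear] — {backplane, bezel, duct, module, retainer}
6. standoff@(1, 1) [-x clear] — {backplane, bezel, duct, module, retainer, standoff}
7. pcb@(3, 1) [-y clear] — {backplane, bezel, duct, module, pcb, retainer, standoff}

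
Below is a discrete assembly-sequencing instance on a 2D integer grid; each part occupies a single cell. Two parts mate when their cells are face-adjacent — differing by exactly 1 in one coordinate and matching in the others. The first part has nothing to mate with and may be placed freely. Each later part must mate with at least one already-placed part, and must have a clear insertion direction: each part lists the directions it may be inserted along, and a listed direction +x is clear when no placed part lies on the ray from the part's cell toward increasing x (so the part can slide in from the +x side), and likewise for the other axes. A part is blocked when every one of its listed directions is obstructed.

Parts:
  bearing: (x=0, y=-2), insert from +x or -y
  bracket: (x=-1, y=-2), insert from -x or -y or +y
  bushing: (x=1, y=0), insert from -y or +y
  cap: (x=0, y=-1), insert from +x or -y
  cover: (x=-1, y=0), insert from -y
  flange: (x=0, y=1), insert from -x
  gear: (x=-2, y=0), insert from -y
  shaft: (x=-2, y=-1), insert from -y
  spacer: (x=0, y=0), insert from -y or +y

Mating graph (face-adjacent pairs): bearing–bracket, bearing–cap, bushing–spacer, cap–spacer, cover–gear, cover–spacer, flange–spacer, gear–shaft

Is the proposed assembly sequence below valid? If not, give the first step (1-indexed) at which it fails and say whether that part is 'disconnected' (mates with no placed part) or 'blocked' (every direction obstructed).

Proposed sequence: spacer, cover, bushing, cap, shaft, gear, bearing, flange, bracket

Invalid at step 5 (disconnected)

1. spacer@(0, 0) [-y clear] — {spacer}
2. cover@(-1, 0) [-y clear] — {cover, spacer}
3. bushing@(1, 0) [-y clear] — {bushing, cover, spacer}
4. cap@(0, -1) [+x clear] — {bushing, cap, cover, spacer}
5. shaft@(-2, -1) — no placed neighbour ⇒ disconnected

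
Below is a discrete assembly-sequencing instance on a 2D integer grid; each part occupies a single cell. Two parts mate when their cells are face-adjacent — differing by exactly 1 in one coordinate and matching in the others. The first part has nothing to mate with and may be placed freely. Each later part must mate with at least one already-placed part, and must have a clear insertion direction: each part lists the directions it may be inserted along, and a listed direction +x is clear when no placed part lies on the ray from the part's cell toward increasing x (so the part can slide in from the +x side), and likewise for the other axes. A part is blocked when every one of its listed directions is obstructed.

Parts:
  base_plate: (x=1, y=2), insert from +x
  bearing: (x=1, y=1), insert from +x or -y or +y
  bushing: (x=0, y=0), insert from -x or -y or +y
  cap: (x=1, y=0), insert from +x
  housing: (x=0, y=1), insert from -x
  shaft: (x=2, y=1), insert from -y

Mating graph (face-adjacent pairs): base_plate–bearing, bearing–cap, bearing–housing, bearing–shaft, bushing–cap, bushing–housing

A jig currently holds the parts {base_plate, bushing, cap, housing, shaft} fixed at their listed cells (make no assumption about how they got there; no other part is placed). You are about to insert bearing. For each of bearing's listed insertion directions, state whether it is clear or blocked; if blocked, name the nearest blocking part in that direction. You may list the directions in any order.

+x: nearest on ray is shaft@(2, 1) ⇒ blocked
-y: nearest on ray is cap@(1, 0) ⇒ blocked
+y: nearest on ray is base_plate@(1, 2) ⇒ blocked

+x: blocked by shaft; +y: blocked by base_plate; -y: blocked by cap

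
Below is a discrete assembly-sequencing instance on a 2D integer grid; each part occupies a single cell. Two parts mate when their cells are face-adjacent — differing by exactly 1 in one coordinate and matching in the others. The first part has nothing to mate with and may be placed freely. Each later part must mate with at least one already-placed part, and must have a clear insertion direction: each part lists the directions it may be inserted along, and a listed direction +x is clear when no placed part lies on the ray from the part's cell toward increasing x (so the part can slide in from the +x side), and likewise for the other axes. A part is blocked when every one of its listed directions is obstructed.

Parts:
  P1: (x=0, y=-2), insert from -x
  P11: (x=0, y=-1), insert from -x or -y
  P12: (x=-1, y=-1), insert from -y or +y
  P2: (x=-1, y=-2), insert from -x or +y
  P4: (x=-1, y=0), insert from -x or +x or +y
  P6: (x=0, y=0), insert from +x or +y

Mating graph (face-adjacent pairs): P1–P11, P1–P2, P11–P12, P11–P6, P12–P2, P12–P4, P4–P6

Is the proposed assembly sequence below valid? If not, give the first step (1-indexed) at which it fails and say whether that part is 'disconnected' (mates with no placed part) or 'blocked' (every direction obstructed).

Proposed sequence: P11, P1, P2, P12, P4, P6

Valid

1. P11@(0, -1) [-x clear] — {P11}
2. P1@(0, -2) [-x clear] — {P1, P11}
3. P2@(-1, -2) [-x clear] — {P1, P11, P2}
4. P12@(-1, -1) [+y clear] — {P1, P11, P12, P2}
5. P4@(-1, 0) [-x clear] — {P1, P11, P12, P2, P4}
6. P6@(0, 0) [+x clear] — {P1, P11, P12, P2, P4, P6}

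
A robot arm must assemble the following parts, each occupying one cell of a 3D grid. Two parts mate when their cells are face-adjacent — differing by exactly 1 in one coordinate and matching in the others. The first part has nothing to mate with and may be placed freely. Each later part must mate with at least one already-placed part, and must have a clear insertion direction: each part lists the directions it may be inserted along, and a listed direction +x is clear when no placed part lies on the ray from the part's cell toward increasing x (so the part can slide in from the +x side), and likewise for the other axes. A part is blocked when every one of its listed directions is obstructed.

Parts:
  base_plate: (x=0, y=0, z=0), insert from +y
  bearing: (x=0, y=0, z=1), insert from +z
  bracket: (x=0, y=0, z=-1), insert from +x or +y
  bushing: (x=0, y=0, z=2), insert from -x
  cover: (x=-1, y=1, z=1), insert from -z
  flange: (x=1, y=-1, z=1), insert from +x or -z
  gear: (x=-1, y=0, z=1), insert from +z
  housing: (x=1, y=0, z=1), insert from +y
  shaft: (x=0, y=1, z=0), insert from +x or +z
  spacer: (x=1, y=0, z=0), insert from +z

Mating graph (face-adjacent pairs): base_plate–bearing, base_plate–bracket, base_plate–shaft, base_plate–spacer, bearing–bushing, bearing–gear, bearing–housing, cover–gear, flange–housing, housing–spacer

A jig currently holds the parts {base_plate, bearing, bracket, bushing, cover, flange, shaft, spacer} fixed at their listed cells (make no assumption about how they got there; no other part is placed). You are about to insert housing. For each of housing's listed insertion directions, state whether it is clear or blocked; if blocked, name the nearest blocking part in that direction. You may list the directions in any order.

+y: ray from housing(1, 0, 1) has no placed part ⇒ clear

+y: clear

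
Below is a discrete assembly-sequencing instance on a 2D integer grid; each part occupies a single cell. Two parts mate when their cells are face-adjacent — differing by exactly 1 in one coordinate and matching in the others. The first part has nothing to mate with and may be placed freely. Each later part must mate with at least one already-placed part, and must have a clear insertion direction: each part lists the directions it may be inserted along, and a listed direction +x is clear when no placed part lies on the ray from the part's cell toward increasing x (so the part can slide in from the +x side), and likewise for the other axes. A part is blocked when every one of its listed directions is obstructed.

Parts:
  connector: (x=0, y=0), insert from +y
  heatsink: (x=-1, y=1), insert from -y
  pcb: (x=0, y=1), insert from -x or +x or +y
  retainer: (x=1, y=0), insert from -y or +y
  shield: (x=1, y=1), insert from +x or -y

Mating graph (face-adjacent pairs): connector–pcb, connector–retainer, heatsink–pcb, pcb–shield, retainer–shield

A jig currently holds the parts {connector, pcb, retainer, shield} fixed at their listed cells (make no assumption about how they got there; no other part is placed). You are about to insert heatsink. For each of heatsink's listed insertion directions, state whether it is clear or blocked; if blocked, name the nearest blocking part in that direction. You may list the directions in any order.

-y: clear

-y: ray from heatsink(-1, 1) has no placed part ⇒ clear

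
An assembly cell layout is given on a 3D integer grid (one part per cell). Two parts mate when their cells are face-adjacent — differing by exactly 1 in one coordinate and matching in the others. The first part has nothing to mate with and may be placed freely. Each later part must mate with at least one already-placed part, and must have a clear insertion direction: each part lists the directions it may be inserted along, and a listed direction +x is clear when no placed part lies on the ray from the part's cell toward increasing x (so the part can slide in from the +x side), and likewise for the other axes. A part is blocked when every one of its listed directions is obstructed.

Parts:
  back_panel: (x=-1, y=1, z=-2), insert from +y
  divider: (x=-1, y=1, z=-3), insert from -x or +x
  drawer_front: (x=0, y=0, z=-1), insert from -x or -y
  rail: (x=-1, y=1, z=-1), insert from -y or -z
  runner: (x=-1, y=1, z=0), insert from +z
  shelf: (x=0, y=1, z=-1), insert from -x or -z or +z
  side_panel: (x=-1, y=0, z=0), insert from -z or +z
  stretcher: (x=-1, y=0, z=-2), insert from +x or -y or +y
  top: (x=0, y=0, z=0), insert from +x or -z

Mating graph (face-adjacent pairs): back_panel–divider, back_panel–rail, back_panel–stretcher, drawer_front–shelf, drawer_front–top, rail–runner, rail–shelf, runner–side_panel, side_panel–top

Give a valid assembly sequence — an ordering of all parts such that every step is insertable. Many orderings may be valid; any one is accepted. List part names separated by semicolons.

rail; back_panel; shelf; runner; side_panel; stretcher; divider; top; drawer_front

1. rail@(-1, 1, -1) [-y clear] — {rail}
2. back_panel@(-1, 1, -2) [+y clear] — {back_panel, rail}
3. shelf@(0, 1, -1) [-z clear] — {back_panel, rail, shelf}
4. runner@(-1, 1, 0) [+z clear] — {back_panel, rail, runner, shelf}
5. side_panel@(-1, 0, 0) [-z clear] — {back_panel, rail, runner, shelf, side_panel}
6. stretcher@(-1, 0, -2) [+x clear] — {back_panel, rail, runner, shelf, side_panel, stretcher}
7. divider@(-1, 1, -3) [-x clear] — {back_panel, divider, rail, runner, shelf, side_panel, stretcher}
8. top@(0, 0, 0) [+x clear] — {back_panel, divider, rail, runner, shelf, side_panel, stretcher, top}
9. drawer_front@(0, 0, -1) [-x clear] — {back_panel, divider, drawer_front, rail, runner, shelf, side_panel, stretcher, top}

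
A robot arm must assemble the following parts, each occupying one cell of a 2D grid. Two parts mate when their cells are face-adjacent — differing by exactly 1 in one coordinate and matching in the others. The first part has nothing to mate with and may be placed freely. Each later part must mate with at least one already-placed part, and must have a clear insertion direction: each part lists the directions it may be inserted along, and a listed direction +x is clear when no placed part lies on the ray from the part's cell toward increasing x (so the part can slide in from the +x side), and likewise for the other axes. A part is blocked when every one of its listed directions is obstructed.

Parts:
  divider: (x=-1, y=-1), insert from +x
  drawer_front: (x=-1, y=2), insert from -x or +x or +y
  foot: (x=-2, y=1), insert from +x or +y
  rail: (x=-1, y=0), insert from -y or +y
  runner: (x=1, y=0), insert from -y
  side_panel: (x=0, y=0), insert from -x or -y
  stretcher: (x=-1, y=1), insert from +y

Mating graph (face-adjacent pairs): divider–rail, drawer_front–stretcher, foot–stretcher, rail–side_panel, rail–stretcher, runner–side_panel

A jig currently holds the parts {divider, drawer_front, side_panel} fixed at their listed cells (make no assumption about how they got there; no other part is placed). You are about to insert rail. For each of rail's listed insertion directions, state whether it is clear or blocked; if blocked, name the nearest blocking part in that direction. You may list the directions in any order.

+y: blocked by drawer_front; -y: blocked by divider

-y: nearest on ray is divider@(-1, -1) ⇒ blocked
+y: nearest on ray is drawer_front@(-1, 2) ⇒ blocked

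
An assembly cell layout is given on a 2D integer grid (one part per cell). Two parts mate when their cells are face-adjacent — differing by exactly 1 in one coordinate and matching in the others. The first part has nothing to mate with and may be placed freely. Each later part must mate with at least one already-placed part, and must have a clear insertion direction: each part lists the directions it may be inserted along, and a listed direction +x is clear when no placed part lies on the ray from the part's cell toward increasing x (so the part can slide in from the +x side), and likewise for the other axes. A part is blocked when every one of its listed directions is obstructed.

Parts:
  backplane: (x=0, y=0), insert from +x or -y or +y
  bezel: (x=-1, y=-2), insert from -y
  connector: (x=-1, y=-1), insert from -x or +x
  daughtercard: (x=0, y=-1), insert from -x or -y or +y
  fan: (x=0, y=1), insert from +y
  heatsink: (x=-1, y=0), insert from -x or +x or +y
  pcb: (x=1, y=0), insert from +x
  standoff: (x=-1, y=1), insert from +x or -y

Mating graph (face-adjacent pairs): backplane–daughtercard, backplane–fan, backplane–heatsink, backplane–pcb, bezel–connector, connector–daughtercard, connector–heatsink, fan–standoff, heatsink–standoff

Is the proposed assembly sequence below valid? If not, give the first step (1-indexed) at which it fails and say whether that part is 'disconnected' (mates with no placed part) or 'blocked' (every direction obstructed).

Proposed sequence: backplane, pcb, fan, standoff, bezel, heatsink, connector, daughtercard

Invalid at step 5 (disconnected)

1. backplane@(0, 0) [+x clear] — {backplane}
2. pcb@(1, 0) [+x clear] — {backplane, pcb}
3. fan@(0, 1) [+y clear] — {backplane, fan, pcb}
4. standoff@(-1, 1) [-y clear] — {backplane, fan, pcb, standoff}
5. bezel@(-1, -2) — no placed neighbour ⇒ disconnected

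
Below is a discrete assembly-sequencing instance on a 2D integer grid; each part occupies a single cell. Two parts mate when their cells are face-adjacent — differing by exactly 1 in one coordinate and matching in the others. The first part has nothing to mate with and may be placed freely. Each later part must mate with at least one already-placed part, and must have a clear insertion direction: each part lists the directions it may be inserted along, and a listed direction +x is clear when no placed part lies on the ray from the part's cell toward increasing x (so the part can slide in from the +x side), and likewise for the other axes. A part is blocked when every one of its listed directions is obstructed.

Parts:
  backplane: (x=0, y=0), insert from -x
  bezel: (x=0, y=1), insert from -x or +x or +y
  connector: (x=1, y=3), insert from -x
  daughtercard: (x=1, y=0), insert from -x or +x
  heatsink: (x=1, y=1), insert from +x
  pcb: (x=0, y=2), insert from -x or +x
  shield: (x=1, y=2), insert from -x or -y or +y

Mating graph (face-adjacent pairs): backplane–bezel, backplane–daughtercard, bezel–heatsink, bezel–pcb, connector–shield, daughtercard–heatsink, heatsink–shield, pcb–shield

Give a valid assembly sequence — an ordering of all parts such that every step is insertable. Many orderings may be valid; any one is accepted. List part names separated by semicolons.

1. shield@(1, 2) [-x clear] — {shield}
2. pcb@(0, 2) [-x clear] — {pcb, shield}
3. bezel@(0, 1) [-x clear] — {bezel, pcb, shield}
4. backplane@(0, 0) [-x clear] — {backplane, bezel, pcb, shield}
5. connector@(1, 3) [-x clear] — {backplane, bezel, connector, pcb, shield}
6. heatsink@(1, 1) [+x clear] — {backplane, bezel, connector, heatsink, pcb, shield}
7. daughtercard@(1, 0) [+x clear] — {backplane, bezel, connector, daughtercard, heatsink, pcb, shield}

shield; pcb; bezel; backplane; connector; heatsink; daughtercard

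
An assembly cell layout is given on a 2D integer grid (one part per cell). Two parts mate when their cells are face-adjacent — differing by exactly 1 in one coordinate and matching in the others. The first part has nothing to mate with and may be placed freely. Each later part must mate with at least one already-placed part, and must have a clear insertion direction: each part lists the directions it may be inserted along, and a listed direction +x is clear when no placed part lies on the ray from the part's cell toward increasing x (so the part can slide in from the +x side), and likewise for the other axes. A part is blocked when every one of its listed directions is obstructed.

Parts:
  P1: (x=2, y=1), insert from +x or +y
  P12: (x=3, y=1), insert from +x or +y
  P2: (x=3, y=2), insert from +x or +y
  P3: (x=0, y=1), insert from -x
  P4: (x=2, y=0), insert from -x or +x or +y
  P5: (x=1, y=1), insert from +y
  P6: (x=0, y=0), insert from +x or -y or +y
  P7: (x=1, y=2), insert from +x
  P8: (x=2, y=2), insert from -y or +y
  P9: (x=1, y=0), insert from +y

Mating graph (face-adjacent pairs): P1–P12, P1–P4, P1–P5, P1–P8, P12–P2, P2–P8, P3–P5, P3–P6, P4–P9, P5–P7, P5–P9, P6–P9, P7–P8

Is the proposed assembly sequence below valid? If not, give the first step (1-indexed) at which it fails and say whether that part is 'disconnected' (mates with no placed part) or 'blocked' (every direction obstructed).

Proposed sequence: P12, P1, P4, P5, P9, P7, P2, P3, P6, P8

1. P12@(3, 1) [+x clear] — {P12}
2. P1@(2, 1) [+y clear] — {P1, P12}
3. P4@(2, 0) [-x clear] — {P1, P12, P4}
4. P5@(1, 1) [+y clear] — {P1, P12, P4, P5}
5. P9@(1, 0) — +y all obstructed ⇒ blocked

Invalid at step 5 (blocked)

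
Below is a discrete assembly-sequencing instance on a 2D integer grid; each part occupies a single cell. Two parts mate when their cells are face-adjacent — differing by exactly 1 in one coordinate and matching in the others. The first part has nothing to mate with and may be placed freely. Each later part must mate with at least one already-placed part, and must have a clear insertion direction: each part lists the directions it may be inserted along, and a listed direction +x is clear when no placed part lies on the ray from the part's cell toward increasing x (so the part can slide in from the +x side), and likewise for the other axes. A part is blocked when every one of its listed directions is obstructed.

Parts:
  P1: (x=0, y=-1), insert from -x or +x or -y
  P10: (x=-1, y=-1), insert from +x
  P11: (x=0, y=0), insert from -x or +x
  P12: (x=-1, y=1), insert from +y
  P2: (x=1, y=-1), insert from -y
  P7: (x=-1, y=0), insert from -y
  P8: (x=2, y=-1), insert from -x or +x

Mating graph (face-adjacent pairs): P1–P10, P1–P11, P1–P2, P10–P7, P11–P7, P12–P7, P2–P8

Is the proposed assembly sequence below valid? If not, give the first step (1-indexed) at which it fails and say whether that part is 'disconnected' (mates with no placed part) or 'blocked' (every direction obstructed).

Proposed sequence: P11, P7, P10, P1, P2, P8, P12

1. P11@(0, 0) [-x clear] — {P11}
2. P7@(-1, 0) [-y clear] — {P11, P7}
3. P10@(-1, -1) [+x clear] — {P10, P11, P7}
4. P1@(0, -1) [+x clear] — {P1, P10, P11, P7}
5. P2@(1, -1) [-y clear] — {P1, P10, P11, P2, P7}
6. P8@(2, -1) [+x clear] — {P1, P10, P11, P2, P7, P8}
7. P12@(-1, 1) [+y clear] — {P1, P10, P11, P12, P2, P7, P8}

Valid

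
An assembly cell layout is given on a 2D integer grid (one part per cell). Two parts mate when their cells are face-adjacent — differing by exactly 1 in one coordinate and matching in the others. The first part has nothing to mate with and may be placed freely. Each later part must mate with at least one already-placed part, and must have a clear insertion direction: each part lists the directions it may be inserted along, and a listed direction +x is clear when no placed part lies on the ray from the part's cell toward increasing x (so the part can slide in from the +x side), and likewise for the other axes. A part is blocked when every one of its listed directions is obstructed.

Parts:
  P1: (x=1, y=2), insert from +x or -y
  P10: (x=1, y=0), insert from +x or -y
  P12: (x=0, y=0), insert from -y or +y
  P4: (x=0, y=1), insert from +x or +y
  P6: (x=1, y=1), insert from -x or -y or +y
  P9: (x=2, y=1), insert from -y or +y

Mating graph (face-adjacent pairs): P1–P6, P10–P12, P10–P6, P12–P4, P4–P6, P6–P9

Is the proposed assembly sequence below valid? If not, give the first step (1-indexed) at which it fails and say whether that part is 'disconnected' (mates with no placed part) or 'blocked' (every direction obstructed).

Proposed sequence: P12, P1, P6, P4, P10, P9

1. P12@(0, 0) [-y clear] — {P12}
2. P1@(1, 2) — no placed neighbour ⇒ disconnected

Invalid at step 2 (disconnected)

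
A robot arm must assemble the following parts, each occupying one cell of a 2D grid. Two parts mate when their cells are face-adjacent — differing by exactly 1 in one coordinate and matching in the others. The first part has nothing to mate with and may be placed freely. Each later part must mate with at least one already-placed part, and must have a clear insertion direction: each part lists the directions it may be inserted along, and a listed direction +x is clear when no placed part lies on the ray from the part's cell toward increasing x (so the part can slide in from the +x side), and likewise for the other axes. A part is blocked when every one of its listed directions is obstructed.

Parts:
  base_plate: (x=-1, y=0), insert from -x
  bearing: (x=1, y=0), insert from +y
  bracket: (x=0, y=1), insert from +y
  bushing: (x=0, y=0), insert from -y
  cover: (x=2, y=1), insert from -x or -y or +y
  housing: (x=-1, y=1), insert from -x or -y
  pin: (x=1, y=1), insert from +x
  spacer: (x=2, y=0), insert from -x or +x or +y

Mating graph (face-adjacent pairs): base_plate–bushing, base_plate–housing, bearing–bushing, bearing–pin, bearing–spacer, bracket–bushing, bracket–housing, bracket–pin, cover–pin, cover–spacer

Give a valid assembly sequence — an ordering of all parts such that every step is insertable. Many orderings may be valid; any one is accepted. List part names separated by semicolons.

1. bearing@(1, 0) [+y clear] — {bearing}
2. pin@(1, 1) [+x clear] — {bearing, pin}
3. cover@(2, 1) [-y clear] — {bearing, cover, pin}
4. spacer@(2, 0) [+x clear] — {bearing, cover, pin, spacer}
5. bushing@(0, 0) [-y clear] — {bearing, bushing, cover, pin, spacer}
6. base_plate@(-1, 0) [-x clear] — {base_plate, bearing, bushing, cover, pin, spacer}
7. bracket@(0, 1) [+y clear] — {base_plate, bearing, bracket, bushing, cover, pin, spacer}
8. housing@(-1, 1) [-x clear] — {base_plate, bearing, bracket, bushing, cover, housing, pin, spacer}

bearing; pin; cover; spacer; bushing; base_plate; bracket; housing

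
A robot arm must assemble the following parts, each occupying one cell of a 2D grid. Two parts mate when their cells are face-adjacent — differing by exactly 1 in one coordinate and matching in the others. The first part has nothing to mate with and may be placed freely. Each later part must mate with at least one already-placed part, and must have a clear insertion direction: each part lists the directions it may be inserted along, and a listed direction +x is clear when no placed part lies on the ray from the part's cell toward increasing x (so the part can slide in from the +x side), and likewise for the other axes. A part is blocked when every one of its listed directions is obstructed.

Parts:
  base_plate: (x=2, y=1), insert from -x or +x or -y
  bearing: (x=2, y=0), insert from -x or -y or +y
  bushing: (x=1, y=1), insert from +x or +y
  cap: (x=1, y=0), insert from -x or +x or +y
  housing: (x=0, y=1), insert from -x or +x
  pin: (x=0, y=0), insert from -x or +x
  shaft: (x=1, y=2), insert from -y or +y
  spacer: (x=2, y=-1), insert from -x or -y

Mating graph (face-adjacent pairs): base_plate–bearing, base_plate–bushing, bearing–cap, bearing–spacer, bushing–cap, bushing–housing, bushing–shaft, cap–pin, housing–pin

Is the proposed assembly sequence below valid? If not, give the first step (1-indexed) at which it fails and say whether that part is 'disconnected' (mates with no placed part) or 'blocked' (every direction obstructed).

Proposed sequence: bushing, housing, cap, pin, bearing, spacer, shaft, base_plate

Valid

1. bushing@(1, 1) [+x clear] — {bushing}
2. housing@(0, 1) [-x clear] — {bushing, housing}
3. cap@(1, 0) [-x clear] — {bushing, cap, housing}
4. pin@(0, 0) [-x clear] — {bushing, cap, housing, pin}
5. bearing@(2, 0) [-y clear] — {bearing, bushing, cap, housing, pin}
6. spacer@(2, -1) [-x clear] — {bearing, bushing, cap, housing, pin, spacer}
7. shaft@(1, 2) [+y clear] — {bearing, bushing, cap, housing, pin, shaft, spacer}
8. base_plate@(2, 1) [+x clear] — {base_plate, bearing, bushing, cap, housing, pin, shaft, spacer}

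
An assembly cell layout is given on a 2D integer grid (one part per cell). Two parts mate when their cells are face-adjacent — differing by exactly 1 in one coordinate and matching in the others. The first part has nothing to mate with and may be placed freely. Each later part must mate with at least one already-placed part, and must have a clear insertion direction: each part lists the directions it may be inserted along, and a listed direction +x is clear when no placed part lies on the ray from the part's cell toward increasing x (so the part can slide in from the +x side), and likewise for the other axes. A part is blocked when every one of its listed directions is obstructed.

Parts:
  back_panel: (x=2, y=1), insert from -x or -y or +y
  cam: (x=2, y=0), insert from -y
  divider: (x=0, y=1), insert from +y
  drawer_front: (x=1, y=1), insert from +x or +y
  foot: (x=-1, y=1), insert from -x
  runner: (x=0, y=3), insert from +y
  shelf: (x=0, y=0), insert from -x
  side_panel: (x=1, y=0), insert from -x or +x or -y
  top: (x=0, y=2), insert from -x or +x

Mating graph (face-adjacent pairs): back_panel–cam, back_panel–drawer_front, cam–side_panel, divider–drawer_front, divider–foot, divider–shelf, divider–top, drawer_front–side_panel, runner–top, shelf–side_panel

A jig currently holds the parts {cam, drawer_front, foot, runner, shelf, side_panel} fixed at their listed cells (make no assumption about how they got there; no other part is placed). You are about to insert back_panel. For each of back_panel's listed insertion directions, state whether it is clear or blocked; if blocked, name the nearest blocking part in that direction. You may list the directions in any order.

+y: clear; -x: blocked by drawer_front; -y: blocked by cam

-x: nearest on ray is drawer_front@(1, 1) ⇒ blocked
-y: nearest on ray is cam@(2, 0) ⇒ blocked
+y: ray from back_panel(2, 1) has no placed part ⇒ clear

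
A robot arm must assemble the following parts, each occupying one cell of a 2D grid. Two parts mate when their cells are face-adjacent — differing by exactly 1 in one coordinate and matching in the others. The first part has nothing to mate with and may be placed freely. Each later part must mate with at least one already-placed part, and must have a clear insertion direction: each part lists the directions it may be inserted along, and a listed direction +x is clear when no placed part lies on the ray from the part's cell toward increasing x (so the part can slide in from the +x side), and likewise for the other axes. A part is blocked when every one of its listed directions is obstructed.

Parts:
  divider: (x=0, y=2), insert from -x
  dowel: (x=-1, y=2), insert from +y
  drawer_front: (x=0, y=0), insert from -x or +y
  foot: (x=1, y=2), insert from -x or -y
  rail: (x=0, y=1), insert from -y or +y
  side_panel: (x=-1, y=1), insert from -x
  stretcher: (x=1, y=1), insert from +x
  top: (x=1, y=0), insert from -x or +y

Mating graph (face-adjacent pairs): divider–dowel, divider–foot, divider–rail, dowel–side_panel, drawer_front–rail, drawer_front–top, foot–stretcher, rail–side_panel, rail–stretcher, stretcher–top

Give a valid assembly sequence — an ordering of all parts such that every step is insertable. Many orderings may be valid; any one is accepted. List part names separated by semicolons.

1. side_panel@(-1, 1) [-x clear] — {side_panel}
2. rail@(0, 1) [-y clear] — {rail, side_panel}
3. divider@(0, 2) [-x clear] — {divider, rail, side_panel}
4. foot@(1, 2) [-y clear] — {divider, foot, rail, side_panel}
5. stretcher@(1, 1) [+x clear] — {divider, foot, rail, side_panel, stretcher}
6. top@(1, 0) [-x clear] — {divider, foot, rail, side_panel, stretcher, top}
7. drawer_front@(0, 0) [-x clear] — {divider, drawer_front, foot, rail, side_panel, stretcher, top}
8. dowel@(-1, 2) [+y clear] — {divider, dowel, drawer_front, foot, rail, side_panel, stretcher, top}

side_panel; rail; divider; foot; stretcher; top; drawer_front; dowel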